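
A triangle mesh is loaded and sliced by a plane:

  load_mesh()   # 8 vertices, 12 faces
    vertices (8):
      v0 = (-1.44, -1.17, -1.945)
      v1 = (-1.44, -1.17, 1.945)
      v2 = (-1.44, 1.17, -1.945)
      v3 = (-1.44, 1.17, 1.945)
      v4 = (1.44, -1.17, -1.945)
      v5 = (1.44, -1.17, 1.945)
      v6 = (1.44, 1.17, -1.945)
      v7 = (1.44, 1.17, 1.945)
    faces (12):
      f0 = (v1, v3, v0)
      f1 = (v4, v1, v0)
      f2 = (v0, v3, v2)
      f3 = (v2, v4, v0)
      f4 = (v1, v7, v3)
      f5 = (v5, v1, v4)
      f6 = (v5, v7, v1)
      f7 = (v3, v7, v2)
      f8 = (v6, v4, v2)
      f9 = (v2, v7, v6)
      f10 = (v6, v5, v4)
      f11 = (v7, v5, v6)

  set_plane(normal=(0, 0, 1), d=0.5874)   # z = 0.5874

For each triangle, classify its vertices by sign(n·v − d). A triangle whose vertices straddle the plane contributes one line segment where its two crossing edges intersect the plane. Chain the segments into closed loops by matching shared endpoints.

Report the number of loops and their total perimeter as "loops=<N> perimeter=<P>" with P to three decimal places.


Straddling triangles (8 of 12):
  (v1,v3,v0) [++-] → (-1.44, 0.353346, 0.5874)–(-1.44, -1.17, 0.5874)  len=1.5233
  (v4,v1,v0) [-+-] → (-0.434887, -1.17, 0.5874)–(-1.44, -1.17, 0.5874)  len=1.0051
  (v0,v3,v2) [-+-] → (-1.44, 0.353346, 0.5874)–(-1.44, 1.17, 0.5874)  len=0.8167
  (v5,v1,v4) [++-] → (-0.434887, -1.17, 0.5874)–(1.44, -1.17, 0.5874)  len=1.8749
  (v3,v7,v2) [++-] → (0.434887, 1.17, 0.5874)–(-1.44, 1.17, 0.5874)  len=1.8749
  (v2,v7,v6) [-+-] → (0.434887, 1.17, 0.5874)–(1.44, 1.17, 0.5874)  len=1.0051
  (v6,v5,v4) [-+-] → (1.44, -0.353346, 0.5874)–(1.44, -1.17, 0.5874)  len=0.8167
  (v7,v5,v6) [++-] → (1.44, -0.353346, 0.5874)–(1.44, 1.17, 0.5874)  len=1.5233

Chained into 1 loop(s):
  loop 1: 8 segments, perimeter = 10.4400
Total perimeter = 10.440

loops=1 perimeter=10.440


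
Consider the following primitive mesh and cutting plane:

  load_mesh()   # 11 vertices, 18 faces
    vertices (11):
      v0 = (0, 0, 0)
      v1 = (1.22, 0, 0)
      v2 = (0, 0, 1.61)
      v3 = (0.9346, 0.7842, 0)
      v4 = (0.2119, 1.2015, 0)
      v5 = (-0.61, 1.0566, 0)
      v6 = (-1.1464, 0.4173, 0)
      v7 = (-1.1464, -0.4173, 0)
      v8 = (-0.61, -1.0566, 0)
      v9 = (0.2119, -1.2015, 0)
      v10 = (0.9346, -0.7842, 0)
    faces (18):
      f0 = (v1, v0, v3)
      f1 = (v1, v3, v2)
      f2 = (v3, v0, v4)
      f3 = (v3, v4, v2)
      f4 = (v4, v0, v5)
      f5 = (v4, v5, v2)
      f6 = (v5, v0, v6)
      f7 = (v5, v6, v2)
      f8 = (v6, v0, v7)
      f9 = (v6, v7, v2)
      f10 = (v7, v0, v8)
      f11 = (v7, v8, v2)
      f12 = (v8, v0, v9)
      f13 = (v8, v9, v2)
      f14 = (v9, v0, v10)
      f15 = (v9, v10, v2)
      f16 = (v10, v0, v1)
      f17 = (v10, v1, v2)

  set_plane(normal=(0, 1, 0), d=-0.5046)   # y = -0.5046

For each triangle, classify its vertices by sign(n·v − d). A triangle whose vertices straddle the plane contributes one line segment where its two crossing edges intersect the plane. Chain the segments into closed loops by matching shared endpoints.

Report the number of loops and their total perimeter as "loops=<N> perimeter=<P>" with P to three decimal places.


Straddling triangles (8 of 18):
  (v7,v0,v8) [++-] → (-0.291317, -0.5046, 0)–(-1.07315, -0.5046, 0)  len=0.7818
  (v7,v8,v2) [+-+] → (-1.07315, -0.5046, 0)–(-0.291317, -0.5046, 0.841113)  len=1.1484
  (v8,v0,v9) [-+-] → (-0.291317, -0.5046, 0)–(0.0889927, -0.5046, 0)  len=0.3803
  (v8,v9,v2) [--+] → (0.0889927, -0.5046, 0.93384)–(-0.291317, -0.5046, 0.841113)  len=0.3915
  (v9,v0,v10) [-+-] → (0.0889927, -0.5046, 0)–(0.601376, -0.5046, 0)  len=0.5124
  (v9,v10,v2) [--+] → (0.601376, -0.5046, 0.574032)–(0.0889927, -0.5046, 0.93384)  len=0.6261
  (v10,v0,v1) [-++] → (0.601376, -0.5046, 0)–(1.03636, -0.5046, 0)  len=0.4350
  (v10,v1,v2) [-++] → (1.03636, -0.5046, 0)–(0.601376, -0.5046, 0.574032)  len=0.7202

Chained into 1 loop(s):
  loop 1: 8 segments, perimeter = 4.9956
Total perimeter = 4.996

loops=1 perimeter=4.996


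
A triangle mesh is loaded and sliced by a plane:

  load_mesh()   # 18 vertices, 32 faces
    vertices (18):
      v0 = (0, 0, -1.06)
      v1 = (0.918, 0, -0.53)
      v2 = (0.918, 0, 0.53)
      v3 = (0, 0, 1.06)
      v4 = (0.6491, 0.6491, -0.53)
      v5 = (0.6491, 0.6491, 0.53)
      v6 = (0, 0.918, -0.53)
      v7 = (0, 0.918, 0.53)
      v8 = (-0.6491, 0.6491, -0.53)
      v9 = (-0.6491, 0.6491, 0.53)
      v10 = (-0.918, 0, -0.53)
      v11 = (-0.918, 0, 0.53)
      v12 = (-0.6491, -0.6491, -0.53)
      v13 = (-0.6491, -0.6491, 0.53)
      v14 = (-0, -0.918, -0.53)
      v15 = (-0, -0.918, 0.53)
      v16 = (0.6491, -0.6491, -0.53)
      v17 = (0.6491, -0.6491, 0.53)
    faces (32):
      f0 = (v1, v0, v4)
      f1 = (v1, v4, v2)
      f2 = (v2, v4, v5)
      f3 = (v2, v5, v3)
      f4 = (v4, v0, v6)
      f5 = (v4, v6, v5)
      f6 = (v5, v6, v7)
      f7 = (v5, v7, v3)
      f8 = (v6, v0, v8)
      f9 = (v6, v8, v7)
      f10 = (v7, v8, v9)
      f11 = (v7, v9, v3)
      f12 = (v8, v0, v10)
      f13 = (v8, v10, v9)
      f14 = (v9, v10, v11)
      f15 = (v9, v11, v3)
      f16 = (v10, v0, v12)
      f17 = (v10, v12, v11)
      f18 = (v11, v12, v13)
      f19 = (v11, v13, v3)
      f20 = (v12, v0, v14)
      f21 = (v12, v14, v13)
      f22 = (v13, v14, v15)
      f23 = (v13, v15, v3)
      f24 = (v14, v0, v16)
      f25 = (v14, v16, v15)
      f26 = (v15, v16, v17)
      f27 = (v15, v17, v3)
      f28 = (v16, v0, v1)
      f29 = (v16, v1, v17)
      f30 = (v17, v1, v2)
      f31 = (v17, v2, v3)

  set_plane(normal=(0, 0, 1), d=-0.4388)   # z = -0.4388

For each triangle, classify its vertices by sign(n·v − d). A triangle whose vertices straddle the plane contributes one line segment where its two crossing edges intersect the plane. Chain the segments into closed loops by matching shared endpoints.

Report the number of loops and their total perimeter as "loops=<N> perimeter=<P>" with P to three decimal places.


loops=1 perimeter=5.621

Straddling triangles (16 of 32):
  (v1,v4,v2) [--+] → (0.672236, 0.593253, -0.4388)–(0.918, 0, -0.4388)  len=0.6421
  (v2,v4,v5) [+-+] → (0.672236, 0.593253, -0.4388)–(0.6491, 0.6491, -0.4388)  len=0.0604
  (v4,v6,v5) [--+] → (0.0558471, 0.894864, -0.4388)–(0.6491, 0.6491, -0.4388)  len=0.6421
  (v5,v6,v7) [+-+] → (0.0558471, 0.894864, -0.4388)–(0, 0.918, -0.4388)  len=0.0604
  (v6,v8,v7) [--+] → (-0.593253, 0.672236, -0.4388)–(0, 0.918, -0.4388)  len=0.6421
  (v7,v8,v9) [+-+] → (-0.593253, 0.672236, -0.4388)–(-0.6491, 0.6491, -0.4388)  len=0.0604
  (v8,v10,v9) [--+] → (-0.894864, 0.0558471, -0.4388)–(-0.6491, 0.6491, -0.4388)  len=0.6421
  (v9,v10,v11) [+-+] → (-0.894864, 0.0558471, -0.4388)–(-0.918, 0, -0.4388)  len=0.0604
  (v10,v12,v11) [--+] → (-0.672236, -0.593253, -0.4388)–(-0.918, 0, -0.4388)  len=0.6421
  (v11,v12,v13) [+-+] → (-0.672236, -0.593253, -0.4388)–(-0.6491, -0.6491, -0.4388)  len=0.0604
  (v12,v14,v13) [--+] → (-0.0558471, -0.894864, -0.4388)–(-0.6491, -0.6491, -0.4388)  len=0.6421
  (v13,v14,v15) [+-+] → (-0.0558471, -0.894864, -0.4388)–(0, -0.918, -0.4388)  len=0.0604
  (v14,v16,v15) [--+] → (0.593253, -0.672236, -0.4388)–(0, -0.918, -0.4388)  len=0.6421
  (v15,v16,v17) [+-+] → (0.593253, -0.672236, -0.4388)–(0.6491, -0.6491, -0.4388)  len=0.0604
  (v16,v1,v17) [--+] → (0.894864, -0.0558471, -0.4388)–(0.6491, -0.6491, -0.4388)  len=0.6421
  (v17,v1,v2) [+-+] → (0.894864, -0.0558471, -0.4388)–(0.918, 0, -0.4388)  len=0.0604

Chained into 1 loop(s):
  loop 1: 16 segments, perimeter = 5.6208
Total perimeter = 5.621


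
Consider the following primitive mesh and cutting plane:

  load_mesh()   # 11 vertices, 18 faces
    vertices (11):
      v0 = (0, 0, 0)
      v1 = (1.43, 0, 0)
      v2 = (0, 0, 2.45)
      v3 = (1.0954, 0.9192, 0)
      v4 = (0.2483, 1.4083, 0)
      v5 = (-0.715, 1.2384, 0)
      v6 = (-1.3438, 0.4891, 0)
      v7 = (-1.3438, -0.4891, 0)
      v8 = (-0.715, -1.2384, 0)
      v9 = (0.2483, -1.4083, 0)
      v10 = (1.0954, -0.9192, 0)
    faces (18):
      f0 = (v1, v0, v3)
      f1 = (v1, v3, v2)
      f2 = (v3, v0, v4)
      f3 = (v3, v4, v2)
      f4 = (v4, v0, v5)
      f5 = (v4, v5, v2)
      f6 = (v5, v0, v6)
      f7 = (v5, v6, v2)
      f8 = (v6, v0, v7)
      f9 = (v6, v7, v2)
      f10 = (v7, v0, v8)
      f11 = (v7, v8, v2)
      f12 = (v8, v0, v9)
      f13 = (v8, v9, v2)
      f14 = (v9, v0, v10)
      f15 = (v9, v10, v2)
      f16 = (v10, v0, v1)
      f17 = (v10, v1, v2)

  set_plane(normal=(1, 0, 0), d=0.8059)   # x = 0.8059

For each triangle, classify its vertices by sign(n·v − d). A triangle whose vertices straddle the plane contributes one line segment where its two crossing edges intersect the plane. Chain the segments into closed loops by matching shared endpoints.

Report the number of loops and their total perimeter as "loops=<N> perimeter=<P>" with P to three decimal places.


loops=1 perimeter=5.300

Straddling triangles (8 of 18):
  (v1,v0,v3) [+-+] → (0.8059, 0, 0)–(0.8059, 0.676267, 0)  len=0.6763
  (v1,v3,v2) [++-] → (0.8059, 0.676267, 0.647503)–(0.8059, 0, 1.06926)  len=0.7970
  (v3,v0,v4) [+--] → (0.8059, 0.676267, 0)–(0.8059, 1.08635, 0)  len=0.4101
  (v3,v4,v2) [+--] → (0.8059, 1.08635, 0)–(0.8059, 0.676267, 0.647503)  len=0.7664
  (v9,v0,v10) [--+] → (0.8059, -0.676267, 0)–(0.8059, -1.08635, 0)  len=0.4101
  (v9,v10,v2) [-+-] → (0.8059, -1.08635, 0)–(0.8059, -0.676267, 0.647503)  len=0.7664
  (v10,v0,v1) [+-+] → (0.8059, -0.676267, 0)–(0.8059, 0, 0)  len=0.6763
  (v10,v1,v2) [++-] → (0.8059, 0, 1.06926)–(0.8059, -0.676267, 0.647503)  len=0.7970

Chained into 1 loop(s):
  loop 1: 8 segments, perimeter = 5.2996
Total perimeter = 5.300


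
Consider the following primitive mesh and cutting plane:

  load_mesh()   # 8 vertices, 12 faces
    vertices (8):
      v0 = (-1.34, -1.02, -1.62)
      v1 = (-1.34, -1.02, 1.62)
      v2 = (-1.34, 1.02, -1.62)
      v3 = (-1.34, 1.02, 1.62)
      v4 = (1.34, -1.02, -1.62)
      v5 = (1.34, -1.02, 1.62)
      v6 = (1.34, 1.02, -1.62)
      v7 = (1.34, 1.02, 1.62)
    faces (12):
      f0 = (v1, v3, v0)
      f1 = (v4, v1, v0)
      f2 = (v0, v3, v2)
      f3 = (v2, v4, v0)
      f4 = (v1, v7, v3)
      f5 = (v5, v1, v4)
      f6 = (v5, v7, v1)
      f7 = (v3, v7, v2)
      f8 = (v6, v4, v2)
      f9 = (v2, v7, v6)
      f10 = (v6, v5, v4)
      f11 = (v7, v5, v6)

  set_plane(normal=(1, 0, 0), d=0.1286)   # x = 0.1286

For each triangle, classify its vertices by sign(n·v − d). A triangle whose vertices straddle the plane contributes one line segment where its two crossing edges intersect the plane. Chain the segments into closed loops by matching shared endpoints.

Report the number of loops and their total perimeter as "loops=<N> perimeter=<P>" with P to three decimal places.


Straddling triangles (8 of 12):
  (v4,v1,v0) [+--] → (0.1286, -1.02, -0.155472)–(0.1286, -1.02, -1.62)  len=1.4645
  (v2,v4,v0) [-+-] → (0.1286, -0.0978896, -1.62)–(0.1286, -1.02, -1.62)  len=0.9221
  (v1,v7,v3) [-+-] → (0.1286, 0.0978896, 1.62)–(0.1286, 1.02, 1.62)  len=0.9221
  (v5,v1,v4) [+-+] → (0.1286, -1.02, 1.62)–(0.1286, -1.02, -0.155472)  len=1.7755
  (v5,v7,v1) [++-] → (0.1286, 0.0978896, 1.62)–(0.1286, -1.02, 1.62)  len=1.1179
  (v3,v7,v2) [-+-] → (0.1286, 1.02, 1.62)–(0.1286, 1.02, 0.155472)  len=1.4645
  (v6,v4,v2) [++-] → (0.1286, -0.0978896, -1.62)–(0.1286, 1.02, -1.62)  len=1.1179
  (v2,v7,v6) [-++] → (0.1286, 1.02, 0.155472)–(0.1286, 1.02, -1.62)  len=1.7755

Chained into 1 loop(s):
  loop 1: 8 segments, perimeter = 10.5600
Total perimeter = 10.560

loops=1 perimeter=10.560


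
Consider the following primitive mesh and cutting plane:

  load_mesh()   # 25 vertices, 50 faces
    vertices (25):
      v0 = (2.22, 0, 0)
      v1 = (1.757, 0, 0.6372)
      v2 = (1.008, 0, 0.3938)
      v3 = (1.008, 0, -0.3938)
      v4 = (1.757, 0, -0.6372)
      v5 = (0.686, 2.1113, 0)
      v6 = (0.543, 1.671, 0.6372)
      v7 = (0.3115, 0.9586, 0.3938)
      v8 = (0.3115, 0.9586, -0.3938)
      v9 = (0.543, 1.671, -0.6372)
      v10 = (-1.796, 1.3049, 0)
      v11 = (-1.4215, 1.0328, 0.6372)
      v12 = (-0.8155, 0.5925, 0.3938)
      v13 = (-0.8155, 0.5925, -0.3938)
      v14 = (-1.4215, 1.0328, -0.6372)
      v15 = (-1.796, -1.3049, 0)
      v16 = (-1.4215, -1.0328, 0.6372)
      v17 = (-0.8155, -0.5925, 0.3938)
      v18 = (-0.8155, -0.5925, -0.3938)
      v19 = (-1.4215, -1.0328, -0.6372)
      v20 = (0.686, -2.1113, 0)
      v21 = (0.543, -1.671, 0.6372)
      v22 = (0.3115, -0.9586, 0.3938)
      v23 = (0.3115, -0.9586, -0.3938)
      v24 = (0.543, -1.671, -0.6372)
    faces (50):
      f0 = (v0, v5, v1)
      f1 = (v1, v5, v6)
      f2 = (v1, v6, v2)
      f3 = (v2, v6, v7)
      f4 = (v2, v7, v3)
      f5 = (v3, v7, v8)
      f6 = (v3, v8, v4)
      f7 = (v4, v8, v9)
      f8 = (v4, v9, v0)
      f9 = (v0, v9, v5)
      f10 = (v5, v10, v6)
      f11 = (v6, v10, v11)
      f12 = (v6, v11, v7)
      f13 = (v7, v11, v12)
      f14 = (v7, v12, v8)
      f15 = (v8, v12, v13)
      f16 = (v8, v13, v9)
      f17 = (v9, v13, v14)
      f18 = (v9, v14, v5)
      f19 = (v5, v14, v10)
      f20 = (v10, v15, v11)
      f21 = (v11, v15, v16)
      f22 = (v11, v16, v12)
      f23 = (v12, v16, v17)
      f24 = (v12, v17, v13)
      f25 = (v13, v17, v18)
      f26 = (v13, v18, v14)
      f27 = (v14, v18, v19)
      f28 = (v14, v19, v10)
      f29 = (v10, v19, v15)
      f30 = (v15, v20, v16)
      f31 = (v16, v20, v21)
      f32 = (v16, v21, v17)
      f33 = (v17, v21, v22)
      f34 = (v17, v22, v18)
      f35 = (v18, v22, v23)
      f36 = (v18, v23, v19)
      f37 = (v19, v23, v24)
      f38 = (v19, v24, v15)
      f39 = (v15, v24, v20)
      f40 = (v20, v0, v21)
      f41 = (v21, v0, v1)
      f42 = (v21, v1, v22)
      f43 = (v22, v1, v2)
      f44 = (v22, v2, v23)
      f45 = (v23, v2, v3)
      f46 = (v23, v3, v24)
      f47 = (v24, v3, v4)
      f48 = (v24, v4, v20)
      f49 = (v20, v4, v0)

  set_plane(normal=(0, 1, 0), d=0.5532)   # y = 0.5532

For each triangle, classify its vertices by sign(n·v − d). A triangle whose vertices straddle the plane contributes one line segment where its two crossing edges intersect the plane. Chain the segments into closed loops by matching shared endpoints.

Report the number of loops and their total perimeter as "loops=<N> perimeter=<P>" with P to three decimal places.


loops=2 perimeter=7.510

Straddling triangles (20 of 50):
  (v0,v5,v1) [-+-] → (1.81806, 0.5532, 0)–(1.47638, 0.5532, 0.470242)  len=0.5813
  (v1,v5,v6) [-++] → (1.47638, 0.5532, 0.470242)–(1.35509, 0.5532, 0.6372)  len=0.2064
  (v1,v6,v2) [-+-] → (1.35509, 0.5532, 0.6372)–(0.854057, 0.5532, 0.47438)  len=0.5268
  (v2,v6,v7) [-++] → (0.854057, 0.5532, 0.47438)–(0.606056, 0.5532, 0.3938)  len=0.2608
  (v2,v7,v3) [-+-] → (0.606056, 0.5532, 0.3938)–(0.606056, 0.5532, 0.0607173)  len=0.3331
  (v3,v7,v8) [-++] → (0.606056, 0.5532, 0.0607173)–(0.606056, 0.5532, -0.3938)  len=0.4545
  (v3,v8,v4) [-+-] → (0.606056, 0.5532, -0.3938)–(0.922814, 0.5532, -0.496736)  len=0.3331
  (v4,v8,v9) [-++] → (0.922814, 0.5532, -0.496736)–(1.35509, 0.5532, -0.6372)  len=0.4545
  (v4,v9,v0) [-+-] → (1.35509, 0.5532, -0.6372)–(1.66481, 0.5532, -0.210951)  len=0.5269
  (v0,v9,v5) [-++] → (1.66481, 0.5532, -0.210951)–(1.81806, 0.5532, 0)  len=0.2607
  (v10,v15,v11) [+-+] → (-1.796, 0.5532, 0)–(-1.49833, 0.5532, 0.506473)  len=0.5875
  (v11,v15,v16) [+--] → (-1.49833, 0.5532, 0.506473)–(-1.4215, 0.5532, 0.6372)  len=0.1516
  (v11,v16,v12) [+-+] → (-1.4215, 0.5532, 0.6372)–(-0.830153, 0.5532, 0.399685)  len=0.6373
  (v12,v16,v17) [+--] → (-0.830153, 0.5532, 0.399685)–(-0.8155, 0.5532, 0.3938)  len=0.0158
  (v12,v17,v13) [+-+] → (-0.8155, 0.5532, 0.3938)–(-0.8155, 0.5532, -0.36768)  len=0.7615
  (v13,v17,v18) [+--] → (-0.8155, 0.5532, -0.36768)–(-0.8155, 0.5532, -0.3938)  len=0.0261
  (v13,v18,v14) [+-+] → (-0.8155, 0.5532, -0.3938)–(-1.24268, 0.5532, -0.565377)  len=0.4603
  (v14,v18,v19) [+--] → (-1.24268, 0.5532, -0.565377)–(-1.4215, 0.5532, -0.6372)  len=0.1927
  (v14,v19,v10) [+-+] → (-1.4215, 0.5532, -0.6372)–(-1.67558, 0.5532, -0.204895)  len=0.5014
  (v10,v19,v15) [+--] → (-1.67558, 0.5532, -0.204895)–(-1.796, 0.5532, 0)  len=0.2377

Chained into 2 loop(s):
  loop 1: 10 segments, perimeter = 3.9380
  loop 2: 10 segments, perimeter = 3.5719
Total perimeter = 7.510


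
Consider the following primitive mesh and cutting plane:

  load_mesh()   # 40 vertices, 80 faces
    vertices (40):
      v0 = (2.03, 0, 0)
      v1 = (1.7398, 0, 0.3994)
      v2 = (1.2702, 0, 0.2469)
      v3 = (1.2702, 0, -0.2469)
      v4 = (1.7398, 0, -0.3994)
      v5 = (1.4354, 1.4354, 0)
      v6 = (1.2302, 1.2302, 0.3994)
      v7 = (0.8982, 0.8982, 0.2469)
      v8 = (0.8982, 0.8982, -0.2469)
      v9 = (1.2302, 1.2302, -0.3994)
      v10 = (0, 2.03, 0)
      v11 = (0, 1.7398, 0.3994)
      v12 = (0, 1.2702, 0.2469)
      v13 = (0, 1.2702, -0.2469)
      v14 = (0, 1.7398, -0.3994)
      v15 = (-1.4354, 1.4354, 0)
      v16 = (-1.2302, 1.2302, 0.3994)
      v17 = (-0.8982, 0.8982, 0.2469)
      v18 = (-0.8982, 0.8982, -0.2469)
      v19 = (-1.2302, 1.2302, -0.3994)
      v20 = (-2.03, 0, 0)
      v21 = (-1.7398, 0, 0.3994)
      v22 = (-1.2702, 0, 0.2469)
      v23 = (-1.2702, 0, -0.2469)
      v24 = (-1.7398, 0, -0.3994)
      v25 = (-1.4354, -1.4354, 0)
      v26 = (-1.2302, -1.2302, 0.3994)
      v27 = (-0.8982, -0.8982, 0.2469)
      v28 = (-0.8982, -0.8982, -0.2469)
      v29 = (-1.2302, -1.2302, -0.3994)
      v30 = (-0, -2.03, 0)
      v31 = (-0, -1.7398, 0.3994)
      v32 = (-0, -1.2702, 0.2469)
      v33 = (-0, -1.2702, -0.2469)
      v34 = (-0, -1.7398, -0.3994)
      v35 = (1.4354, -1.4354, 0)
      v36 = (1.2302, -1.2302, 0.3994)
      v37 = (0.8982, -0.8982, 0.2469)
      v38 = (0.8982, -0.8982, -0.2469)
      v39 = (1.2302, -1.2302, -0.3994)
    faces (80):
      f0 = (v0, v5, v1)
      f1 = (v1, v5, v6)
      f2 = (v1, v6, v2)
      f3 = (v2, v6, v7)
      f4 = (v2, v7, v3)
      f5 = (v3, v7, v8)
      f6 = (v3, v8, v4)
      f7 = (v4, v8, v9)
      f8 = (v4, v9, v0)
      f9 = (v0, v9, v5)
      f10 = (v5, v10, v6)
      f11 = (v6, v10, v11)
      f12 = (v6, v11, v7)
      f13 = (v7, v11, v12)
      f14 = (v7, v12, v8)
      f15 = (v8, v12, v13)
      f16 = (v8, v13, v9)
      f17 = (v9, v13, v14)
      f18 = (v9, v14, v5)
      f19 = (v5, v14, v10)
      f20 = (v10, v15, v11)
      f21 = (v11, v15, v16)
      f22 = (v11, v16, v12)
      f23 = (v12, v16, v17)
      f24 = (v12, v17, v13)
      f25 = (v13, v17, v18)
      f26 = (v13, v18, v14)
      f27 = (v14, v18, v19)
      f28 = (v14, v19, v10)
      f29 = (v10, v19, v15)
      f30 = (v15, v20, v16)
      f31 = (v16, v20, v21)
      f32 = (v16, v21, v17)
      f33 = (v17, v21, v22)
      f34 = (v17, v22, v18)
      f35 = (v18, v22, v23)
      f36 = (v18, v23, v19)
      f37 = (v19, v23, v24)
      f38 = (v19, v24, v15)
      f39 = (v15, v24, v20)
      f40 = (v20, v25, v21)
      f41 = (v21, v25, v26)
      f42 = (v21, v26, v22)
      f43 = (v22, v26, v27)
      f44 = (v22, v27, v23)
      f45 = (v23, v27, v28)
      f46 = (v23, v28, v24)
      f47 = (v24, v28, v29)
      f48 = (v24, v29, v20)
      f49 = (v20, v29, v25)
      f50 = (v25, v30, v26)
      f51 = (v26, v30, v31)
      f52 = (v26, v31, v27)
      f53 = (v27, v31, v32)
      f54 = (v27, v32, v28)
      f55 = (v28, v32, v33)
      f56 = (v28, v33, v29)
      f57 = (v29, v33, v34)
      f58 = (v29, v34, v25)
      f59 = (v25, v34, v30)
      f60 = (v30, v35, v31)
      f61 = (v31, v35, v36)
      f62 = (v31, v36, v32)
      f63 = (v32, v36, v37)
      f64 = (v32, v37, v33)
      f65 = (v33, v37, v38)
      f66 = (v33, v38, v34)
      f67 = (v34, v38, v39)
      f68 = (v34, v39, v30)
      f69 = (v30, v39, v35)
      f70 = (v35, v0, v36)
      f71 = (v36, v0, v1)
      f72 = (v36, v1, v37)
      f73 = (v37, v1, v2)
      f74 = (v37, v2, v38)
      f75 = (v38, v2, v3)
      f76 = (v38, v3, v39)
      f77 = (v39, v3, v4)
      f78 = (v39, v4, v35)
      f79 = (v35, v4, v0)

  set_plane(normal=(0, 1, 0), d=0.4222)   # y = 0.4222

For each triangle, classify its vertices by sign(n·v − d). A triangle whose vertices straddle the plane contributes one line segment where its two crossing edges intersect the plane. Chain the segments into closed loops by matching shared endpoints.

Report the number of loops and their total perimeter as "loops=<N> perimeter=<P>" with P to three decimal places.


Straddling triangles (20 of 80):
  (v0,v5,v1) [-+-] → (1.85511, 0.4222, 0)–(1.65027, 0.4222, 0.281923)  len=0.3485
  (v1,v5,v6) [-++] → (1.65027, 0.4222, 0.281923)–(1.56491, 0.4222, 0.3994)  len=0.1452
  (v1,v6,v2) [-+-] → (1.56491, 0.4222, 0.3994)–(1.25647, 0.4222, 0.299237)  len=0.3243
  (v2,v6,v7) [-++] → (1.25647, 0.4222, 0.299237)–(1.09534, 0.4222, 0.2469)  len=0.1694
  (v2,v7,v3) [-+-] → (1.09534, 0.4222, 0.2469)–(1.09534, 0.4222, -0.0147887)  len=0.2617
  (v3,v7,v8) [-++] → (1.09534, 0.4222, -0.0147887)–(1.09534, 0.4222, -0.2469)  len=0.2321
  (v3,v8,v4) [-+-] → (1.09534, 0.4222, -0.2469)–(1.3442, 0.4222, -0.327717)  len=0.2617
  (v4,v8,v9) [-++] → (1.3442, 0.4222, -0.327717)–(1.56491, 0.4222, -0.3994)  len=0.2321
  (v4,v9,v0) [-+-] → (1.56491, 0.4222, -0.3994)–(1.75551, 0.4222, -0.137073)  len=0.3243
  (v0,v9,v5) [-++] → (1.75551, 0.4222, -0.137073)–(1.85511, 0.4222, 0)  len=0.1694
  (v15,v20,v16) [+-+] → (-1.85511, 0.4222, 0)–(-1.75551, 0.4222, 0.137073)  len=0.1694
  (v16,v20,v21) [+--] → (-1.75551, 0.4222, 0.137073)–(-1.56491, 0.4222, 0.3994)  len=0.3243
  (v16,v21,v17) [+-+] → (-1.56491, 0.4222, 0.3994)–(-1.3442, 0.4222, 0.327717)  len=0.2321
  (v17,v21,v22) [+--] → (-1.3442, 0.4222, 0.327717)–(-1.09534, 0.4222, 0.2469)  len=0.2617
  (v17,v22,v18) [+-+] → (-1.09534, 0.4222, 0.2469)–(-1.09534, 0.4222, 0.0147887)  len=0.2321
  (v18,v22,v23) [+--] → (-1.09534, 0.4222, 0.0147887)–(-1.09534, 0.4222, -0.2469)  len=0.2617
  (v18,v23,v19) [+-+] → (-1.09534, 0.4222, -0.2469)–(-1.25647, 0.4222, -0.299237)  len=0.1694
  (v19,v23,v24) [+--] → (-1.25647, 0.4222, -0.299237)–(-1.56491, 0.4222, -0.3994)  len=0.3243
  (v19,v24,v15) [+-+] → (-1.56491, 0.4222, -0.3994)–(-1.65027, 0.4222, -0.281923)  len=0.1452
  (v15,v24,v20) [+--] → (-1.65027, 0.4222, -0.281923)–(-1.85511, 0.4222, 0)  len=0.3485

Chained into 2 loop(s):
  loop 1: 10 segments, perimeter = 2.4686
  loop 2: 10 segments, perimeter = 2.4686
Total perimeter = 4.937

loops=2 perimeter=4.937


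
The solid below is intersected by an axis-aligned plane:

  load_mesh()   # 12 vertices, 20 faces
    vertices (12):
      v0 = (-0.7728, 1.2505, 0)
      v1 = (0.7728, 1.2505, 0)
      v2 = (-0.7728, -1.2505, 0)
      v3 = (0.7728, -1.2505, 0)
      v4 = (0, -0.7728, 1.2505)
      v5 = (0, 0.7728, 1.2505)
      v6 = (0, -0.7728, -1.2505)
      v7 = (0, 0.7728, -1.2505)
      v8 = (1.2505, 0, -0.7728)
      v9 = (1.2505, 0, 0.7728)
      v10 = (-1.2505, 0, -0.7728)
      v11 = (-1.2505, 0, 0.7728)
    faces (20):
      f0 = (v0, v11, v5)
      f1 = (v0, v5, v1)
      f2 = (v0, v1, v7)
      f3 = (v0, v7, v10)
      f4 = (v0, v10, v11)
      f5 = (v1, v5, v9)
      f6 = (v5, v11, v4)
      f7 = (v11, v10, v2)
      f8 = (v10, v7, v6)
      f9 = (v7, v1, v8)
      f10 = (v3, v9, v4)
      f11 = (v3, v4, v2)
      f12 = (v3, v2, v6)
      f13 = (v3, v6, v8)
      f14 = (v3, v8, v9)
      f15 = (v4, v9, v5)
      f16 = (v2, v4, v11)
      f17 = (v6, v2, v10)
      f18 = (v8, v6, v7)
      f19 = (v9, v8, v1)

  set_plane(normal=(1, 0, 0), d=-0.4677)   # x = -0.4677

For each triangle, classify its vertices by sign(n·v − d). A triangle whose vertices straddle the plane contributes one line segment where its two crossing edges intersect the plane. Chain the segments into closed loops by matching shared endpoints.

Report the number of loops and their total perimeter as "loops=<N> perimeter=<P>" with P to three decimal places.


Straddling triangles (10 of 20):
  (v0,v11,v5) [--+] → (-0.4677, 0.483765, 1.07184)–(-0.4677, 1.0619, 0.493695)  len=0.8176
  (v0,v5,v1) [-++] → (-0.4677, 1.0619, 0.493695)–(-0.4677, 1.2505, 0)  len=0.5285
  (v0,v1,v7) [-++] → (-0.4677, 1.2505, 0)–(-0.4677, 1.0619, -0.493695)  len=0.5285
  (v0,v7,v10) [-+-] → (-0.4677, 1.0619, -0.493695)–(-0.4677, 0.483765, -1.07184)  len=0.8176
  (v5,v11,v4) [+-+] → (-0.4677, 0.483765, 1.07184)–(-0.4677, -0.483765, 1.07184)  len=0.9675
  (v10,v7,v6) [-++] → (-0.4677, 0.483765, -1.07184)–(-0.4677, -0.483765, -1.07184)  len=0.9675
  (v3,v4,v2) [++-] → (-0.4677, -1.0619, 0.493695)–(-0.4677, -1.2505, 0)  len=0.5285
  (v3,v2,v6) [+-+] → (-0.4677, -1.2505, 0)–(-0.4677, -1.0619, -0.493695)  len=0.5285
  (v2,v4,v11) [-+-] → (-0.4677, -1.0619, 0.493695)–(-0.4677, -0.483765, 1.07184)  len=0.8176
  (v6,v2,v10) [+--] → (-0.4677, -1.0619, -0.493695)–(-0.4677, -0.483765, -1.07184)  len=0.8176

Chained into 1 loop(s):
  loop 1: 10 segments, perimeter = 7.3195
Total perimeter = 7.319

loops=1 perimeter=7.319


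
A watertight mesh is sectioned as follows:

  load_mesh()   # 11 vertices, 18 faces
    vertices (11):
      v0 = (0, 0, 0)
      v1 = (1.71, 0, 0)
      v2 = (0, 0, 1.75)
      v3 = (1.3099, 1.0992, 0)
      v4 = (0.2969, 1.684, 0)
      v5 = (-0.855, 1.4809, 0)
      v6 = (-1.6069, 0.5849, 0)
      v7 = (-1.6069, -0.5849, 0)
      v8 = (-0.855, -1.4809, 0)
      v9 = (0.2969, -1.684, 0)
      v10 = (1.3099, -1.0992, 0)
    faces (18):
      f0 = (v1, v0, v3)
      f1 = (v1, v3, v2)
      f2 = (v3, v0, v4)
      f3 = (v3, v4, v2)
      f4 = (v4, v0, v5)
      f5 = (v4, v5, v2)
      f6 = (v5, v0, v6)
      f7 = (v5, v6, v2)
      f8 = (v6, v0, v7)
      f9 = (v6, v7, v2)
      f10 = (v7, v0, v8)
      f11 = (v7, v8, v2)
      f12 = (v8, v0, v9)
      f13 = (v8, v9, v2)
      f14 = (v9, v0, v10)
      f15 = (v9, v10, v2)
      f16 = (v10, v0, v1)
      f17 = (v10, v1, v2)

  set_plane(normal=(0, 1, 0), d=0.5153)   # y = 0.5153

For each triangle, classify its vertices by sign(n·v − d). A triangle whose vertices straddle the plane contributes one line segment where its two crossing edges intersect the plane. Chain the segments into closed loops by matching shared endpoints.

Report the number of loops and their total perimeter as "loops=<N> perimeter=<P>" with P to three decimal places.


loops=1 perimeter=7.159

Straddling triangles (10 of 18):
  (v1,v0,v3) [--+] → (0.614075, 0.5153, 0)–(1.52243, 0.5153, 0)  len=0.9084
  (v1,v3,v2) [-+-] → (1.52243, 0.5153, 0)–(0.614075, 0.5153, 0.929608)  len=1.2997
  (v3,v0,v4) [+-+] → (0.614075, 0.5153, 0)–(0.0908507, 0.5153, 0)  len=0.5232
  (v3,v4,v2) [++-] → (0.0908507, 0.5153, 1.2145)–(0.614075, 0.5153, 0.929608)  len=0.5958
  (v4,v0,v5) [+-+] → (0.0908507, 0.5153, 0)–(-0.297509, 0.5153, 0)  len=0.3884
  (v4,v5,v2) [++-] → (-0.297509, 0.5153, 1.14106)–(0.0908507, 0.5153, 1.2145)  len=0.3952
  (v5,v0,v6) [+-+] → (-0.297509, 0.5153, 0)–(-1.41569, 0.5153, 0)  len=1.1182
  (v5,v6,v2) [++-] → (-1.41569, 0.5153, 0.208241)–(-0.297509, 0.5153, 1.14106)  len=1.4562
  (v6,v0,v7) [+--] → (-1.41569, 0.5153, 0)–(-1.6069, 0.5153, 0)  len=0.1912
  (v6,v7,v2) [+--] → (-1.6069, 0.5153, 0)–(-1.41569, 0.5153, 0.208241)  len=0.2827

Chained into 1 loop(s):
  loop 1: 10 segments, perimeter = 7.1590
Total perimeter = 7.159


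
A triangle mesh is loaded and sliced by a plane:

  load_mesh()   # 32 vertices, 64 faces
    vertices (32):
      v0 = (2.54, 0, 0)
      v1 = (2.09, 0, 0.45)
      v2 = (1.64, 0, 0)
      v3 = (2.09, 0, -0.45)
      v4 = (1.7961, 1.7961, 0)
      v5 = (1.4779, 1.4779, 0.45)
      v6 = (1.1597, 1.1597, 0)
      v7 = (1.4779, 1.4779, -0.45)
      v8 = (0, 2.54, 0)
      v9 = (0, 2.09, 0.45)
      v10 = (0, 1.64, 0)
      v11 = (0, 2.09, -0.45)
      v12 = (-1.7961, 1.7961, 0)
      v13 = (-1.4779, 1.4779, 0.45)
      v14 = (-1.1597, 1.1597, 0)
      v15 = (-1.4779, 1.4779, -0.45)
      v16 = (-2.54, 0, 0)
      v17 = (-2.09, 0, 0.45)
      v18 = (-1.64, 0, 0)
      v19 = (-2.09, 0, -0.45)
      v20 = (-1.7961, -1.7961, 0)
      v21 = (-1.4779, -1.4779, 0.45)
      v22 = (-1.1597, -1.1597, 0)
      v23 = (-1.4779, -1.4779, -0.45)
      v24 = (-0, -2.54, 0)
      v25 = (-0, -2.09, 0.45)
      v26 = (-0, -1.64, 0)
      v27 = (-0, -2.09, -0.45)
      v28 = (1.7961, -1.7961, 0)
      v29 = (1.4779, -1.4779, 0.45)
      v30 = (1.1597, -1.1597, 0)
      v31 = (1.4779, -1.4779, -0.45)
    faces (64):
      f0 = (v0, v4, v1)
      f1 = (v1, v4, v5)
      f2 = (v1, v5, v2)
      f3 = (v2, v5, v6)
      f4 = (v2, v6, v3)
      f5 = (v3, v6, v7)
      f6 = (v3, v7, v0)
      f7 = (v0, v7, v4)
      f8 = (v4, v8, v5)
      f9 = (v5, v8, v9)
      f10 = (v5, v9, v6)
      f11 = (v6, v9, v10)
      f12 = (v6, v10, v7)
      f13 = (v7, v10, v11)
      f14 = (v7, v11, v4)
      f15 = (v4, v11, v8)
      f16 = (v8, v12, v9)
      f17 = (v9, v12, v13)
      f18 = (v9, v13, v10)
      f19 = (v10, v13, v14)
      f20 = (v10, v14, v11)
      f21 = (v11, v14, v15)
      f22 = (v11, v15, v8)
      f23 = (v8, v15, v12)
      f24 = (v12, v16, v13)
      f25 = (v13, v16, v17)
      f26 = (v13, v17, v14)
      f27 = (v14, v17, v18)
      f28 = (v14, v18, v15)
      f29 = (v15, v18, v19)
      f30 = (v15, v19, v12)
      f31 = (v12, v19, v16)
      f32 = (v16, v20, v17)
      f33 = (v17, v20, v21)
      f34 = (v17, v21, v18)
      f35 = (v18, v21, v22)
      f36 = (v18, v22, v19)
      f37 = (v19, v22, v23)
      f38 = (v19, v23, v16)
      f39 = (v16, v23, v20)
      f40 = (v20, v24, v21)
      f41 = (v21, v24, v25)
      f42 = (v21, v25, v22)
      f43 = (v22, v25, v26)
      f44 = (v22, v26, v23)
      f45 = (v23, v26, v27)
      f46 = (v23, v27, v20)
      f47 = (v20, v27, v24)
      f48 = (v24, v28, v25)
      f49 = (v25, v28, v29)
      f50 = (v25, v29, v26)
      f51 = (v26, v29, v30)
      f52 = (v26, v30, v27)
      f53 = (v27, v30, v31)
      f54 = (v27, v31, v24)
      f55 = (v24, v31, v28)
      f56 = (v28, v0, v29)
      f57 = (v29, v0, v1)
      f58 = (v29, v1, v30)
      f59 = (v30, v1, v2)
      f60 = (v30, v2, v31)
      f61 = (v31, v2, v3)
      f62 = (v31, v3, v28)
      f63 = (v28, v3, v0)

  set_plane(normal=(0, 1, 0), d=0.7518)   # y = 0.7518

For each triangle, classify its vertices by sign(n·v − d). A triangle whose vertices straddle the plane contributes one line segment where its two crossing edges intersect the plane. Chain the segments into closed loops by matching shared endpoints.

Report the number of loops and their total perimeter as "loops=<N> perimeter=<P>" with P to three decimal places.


loops=2 perimeter=5.091

Straddling triangles (16 of 64):
  (v0,v4,v1) [-+-] → (2.22862, 0.7518, 0)–(1.96698, 0.7518, 0.261642)  len=0.3700
  (v1,v4,v5) [-++] → (1.96698, 0.7518, 0.261642)–(1.77863, 0.7518, 0.45)  len=0.2664
  (v1,v5,v2) [-+-] → (1.77863, 0.7518, 0.45)–(1.55754, 0.7518, 0.228913)  len=0.3127
  (v2,v5,v6) [-++] → (1.55754, 0.7518, 0.228913)–(1.32864, 0.7518, 0)  len=0.3237
  (v2,v6,v3) [-+-] → (1.32864, 0.7518, 0)–(1.48691, 0.7518, -0.158278)  len=0.2238
  (v3,v6,v7) [-++] → (1.48691, 0.7518, -0.158278)–(1.77863, 0.7518, -0.45)  len=0.4126
  (v3,v7,v0) [-+-] → (1.77863, 0.7518, -0.45)–(1.99972, 0.7518, -0.228913)  len=0.3127
  (v0,v7,v4) [-++] → (1.99972, 0.7518, -0.228913)–(2.22862, 0.7518, 0)  len=0.3237
  (v12,v16,v13) [+-+] → (-2.22862, 0.7518, 0)–(-1.99972, 0.7518, 0.228913)  len=0.3237
  (v13,v16,v17) [+--] → (-1.99972, 0.7518, 0.228913)–(-1.77863, 0.7518, 0.45)  len=0.3127
  (v13,v17,v14) [+-+] → (-1.77863, 0.7518, 0.45)–(-1.48691, 0.7518, 0.158278)  len=0.4126
  (v14,v17,v18) [+--] → (-1.48691, 0.7518, 0.158278)–(-1.32864, 0.7518, 0)  len=0.2238
  (v14,v18,v15) [+-+] → (-1.32864, 0.7518, 0)–(-1.55754, 0.7518, -0.228913)  len=0.3237
  (v15,v18,v19) [+--] → (-1.55754, 0.7518, -0.228913)–(-1.77863, 0.7518, -0.45)  len=0.3127
  (v15,v19,v12) [+-+] → (-1.77863, 0.7518, -0.45)–(-1.96698, 0.7518, -0.261642)  len=0.2664
  (v12,v19,v16) [+--] → (-1.96698, 0.7518, -0.261642)–(-2.22862, 0.7518, 0)  len=0.3700

Chained into 2 loop(s):
  loop 1: 8 segments, perimeter = 2.5456
  loop 2: 8 segments, perimeter = 2.5456
Total perimeter = 5.091


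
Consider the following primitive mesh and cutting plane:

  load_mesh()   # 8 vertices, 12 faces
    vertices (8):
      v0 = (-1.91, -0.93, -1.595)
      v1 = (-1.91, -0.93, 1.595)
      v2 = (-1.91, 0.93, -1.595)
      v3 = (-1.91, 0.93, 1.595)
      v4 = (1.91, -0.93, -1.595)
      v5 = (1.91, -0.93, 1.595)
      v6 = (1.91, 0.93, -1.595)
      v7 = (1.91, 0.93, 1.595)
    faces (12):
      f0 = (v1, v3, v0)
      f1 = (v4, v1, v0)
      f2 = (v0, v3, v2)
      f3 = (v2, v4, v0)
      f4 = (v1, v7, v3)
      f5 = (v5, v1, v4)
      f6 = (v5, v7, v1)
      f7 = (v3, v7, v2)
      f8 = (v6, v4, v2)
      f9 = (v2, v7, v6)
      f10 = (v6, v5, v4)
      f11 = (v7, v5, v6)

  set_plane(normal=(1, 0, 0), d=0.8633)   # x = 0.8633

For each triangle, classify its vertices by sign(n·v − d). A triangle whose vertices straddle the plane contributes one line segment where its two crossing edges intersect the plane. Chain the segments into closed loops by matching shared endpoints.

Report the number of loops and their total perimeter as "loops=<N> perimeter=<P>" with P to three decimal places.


Straddling triangles (8 of 12):
  (v4,v1,v0) [+--] → (0.8633, -0.93, -0.720923)–(0.8633, -0.93, -1.595)  len=0.8741
  (v2,v4,v0) [-+-] → (0.8633, -0.42035, -1.595)–(0.8633, -0.93, -1.595)  len=0.5096
  (v1,v7,v3) [-+-] → (0.8633, 0.42035, 1.595)–(0.8633, 0.93, 1.595)  len=0.5096
  (v5,v1,v4) [+-+] → (0.8633, -0.93, 1.595)–(0.8633, -0.93, -0.720923)  len=2.3159
  (v5,v7,v1) [++-] → (0.8633, 0.42035, 1.595)–(0.8633, -0.93, 1.595)  len=1.3504
  (v3,v7,v2) [-+-] → (0.8633, 0.93, 1.595)–(0.8633, 0.93, 0.720923)  len=0.8741
  (v6,v4,v2) [++-] → (0.8633, -0.42035, -1.595)–(0.8633, 0.93, -1.595)  len=1.3504
  (v2,v7,v6) [-++] → (0.8633, 0.93, 0.720923)–(0.8633, 0.93, -1.595)  len=2.3159

Chained into 1 loop(s):
  loop 1: 8 segments, perimeter = 10.1000
Total perimeter = 10.100

loops=1 perimeter=10.100


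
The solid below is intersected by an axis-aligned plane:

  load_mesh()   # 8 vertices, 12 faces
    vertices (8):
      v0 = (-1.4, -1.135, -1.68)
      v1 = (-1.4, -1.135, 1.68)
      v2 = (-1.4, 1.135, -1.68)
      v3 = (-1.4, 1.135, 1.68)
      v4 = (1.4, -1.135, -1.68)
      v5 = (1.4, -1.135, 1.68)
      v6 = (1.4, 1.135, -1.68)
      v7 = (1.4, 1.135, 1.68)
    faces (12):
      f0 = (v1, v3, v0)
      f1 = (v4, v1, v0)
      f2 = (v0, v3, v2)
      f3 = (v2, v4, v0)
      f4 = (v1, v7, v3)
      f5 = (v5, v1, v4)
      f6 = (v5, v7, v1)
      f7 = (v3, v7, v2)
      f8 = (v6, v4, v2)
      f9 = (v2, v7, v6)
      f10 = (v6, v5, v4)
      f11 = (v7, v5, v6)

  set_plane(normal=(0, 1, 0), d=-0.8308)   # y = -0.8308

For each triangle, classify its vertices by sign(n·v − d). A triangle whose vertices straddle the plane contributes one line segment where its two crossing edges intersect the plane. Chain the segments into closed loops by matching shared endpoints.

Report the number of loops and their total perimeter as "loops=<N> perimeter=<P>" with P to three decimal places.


Straddling triangles (8 of 12):
  (v1,v3,v0) [-+-] → (-1.4, -0.8308, 1.68)–(-1.4, -0.8308, -1.22973)  len=2.9097
  (v0,v3,v2) [-++] → (-1.4, -0.8308, -1.22973)–(-1.4, -0.8308, -1.68)  len=0.4503
  (v2,v4,v0) [+--] → (1.02478, -0.8308, -1.68)–(-1.4, -0.8308, -1.68)  len=2.4248
  (v1,v7,v3) [-++] → (-1.02478, -0.8308, 1.68)–(-1.4, -0.8308, 1.68)  len=0.3752
  (v5,v7,v1) [-+-] → (1.4, -0.8308, 1.68)–(-1.02478, -0.8308, 1.68)  len=2.4248
  (v6,v4,v2) [+-+] → (1.4, -0.8308, -1.68)–(1.02478, -0.8308, -1.68)  len=0.3752
  (v6,v5,v4) [+--] → (1.4, -0.8308, 1.22973)–(1.4, -0.8308, -1.68)  len=2.9097
  (v7,v5,v6) [+-+] → (1.4, -0.8308, 1.68)–(1.4, -0.8308, 1.22973)  len=0.4503

Chained into 1 loop(s):
  loop 1: 8 segments, perimeter = 12.3200
Total perimeter = 12.320

loops=1 perimeter=12.320


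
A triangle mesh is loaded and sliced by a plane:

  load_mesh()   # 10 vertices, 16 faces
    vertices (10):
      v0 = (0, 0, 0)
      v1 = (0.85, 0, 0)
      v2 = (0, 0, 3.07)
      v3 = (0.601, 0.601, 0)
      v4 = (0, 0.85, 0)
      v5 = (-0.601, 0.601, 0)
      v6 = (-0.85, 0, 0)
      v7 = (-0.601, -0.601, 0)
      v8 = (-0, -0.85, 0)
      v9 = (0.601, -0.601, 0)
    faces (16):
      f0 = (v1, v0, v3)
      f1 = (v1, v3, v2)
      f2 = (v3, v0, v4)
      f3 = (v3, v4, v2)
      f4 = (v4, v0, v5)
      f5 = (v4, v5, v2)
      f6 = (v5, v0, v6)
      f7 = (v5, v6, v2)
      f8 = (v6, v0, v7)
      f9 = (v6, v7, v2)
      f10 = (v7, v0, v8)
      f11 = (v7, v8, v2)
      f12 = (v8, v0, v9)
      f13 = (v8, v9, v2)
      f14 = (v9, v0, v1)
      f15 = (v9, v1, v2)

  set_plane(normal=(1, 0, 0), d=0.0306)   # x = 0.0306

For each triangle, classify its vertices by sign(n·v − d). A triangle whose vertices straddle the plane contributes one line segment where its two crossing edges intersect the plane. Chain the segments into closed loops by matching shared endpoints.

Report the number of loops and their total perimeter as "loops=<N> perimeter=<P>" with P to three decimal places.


loops=1 perimeter=7.831

Straddling triangles (8 of 16):
  (v1,v0,v3) [+-+] → (0.0306, 0, 0)–(0.0306, 0.0306, 0)  len=0.0306
  (v1,v3,v2) [++-] → (0.0306, 0.0306, 2.91369)–(0.0306, 0, 2.95948)  len=0.0551
  (v3,v0,v4) [+--] → (0.0306, 0.0306, 0)–(0.0306, 0.837322, 0)  len=0.8067
  (v3,v4,v2) [+--] → (0.0306, 0.837322, 0)–(0.0306, 0.0306, 2.91369)  len=3.0233
  (v8,v0,v9) [--+] → (0.0306, -0.0306, 0)–(0.0306, -0.837322, 0)  len=0.8067
  (v8,v9,v2) [-+-] → (0.0306, -0.837322, 0)–(0.0306, -0.0306, 2.91369)  len=3.0233
  (v9,v0,v1) [+-+] → (0.0306, -0.0306, 0)–(0.0306, 0, 0)  len=0.0306
  (v9,v1,v2) [++-] → (0.0306, 0, 2.95948)–(0.0306, -0.0306, 2.91369)  len=0.0551

Chained into 1 loop(s):
  loop 1: 8 segments, perimeter = 7.8314
Total perimeter = 7.831


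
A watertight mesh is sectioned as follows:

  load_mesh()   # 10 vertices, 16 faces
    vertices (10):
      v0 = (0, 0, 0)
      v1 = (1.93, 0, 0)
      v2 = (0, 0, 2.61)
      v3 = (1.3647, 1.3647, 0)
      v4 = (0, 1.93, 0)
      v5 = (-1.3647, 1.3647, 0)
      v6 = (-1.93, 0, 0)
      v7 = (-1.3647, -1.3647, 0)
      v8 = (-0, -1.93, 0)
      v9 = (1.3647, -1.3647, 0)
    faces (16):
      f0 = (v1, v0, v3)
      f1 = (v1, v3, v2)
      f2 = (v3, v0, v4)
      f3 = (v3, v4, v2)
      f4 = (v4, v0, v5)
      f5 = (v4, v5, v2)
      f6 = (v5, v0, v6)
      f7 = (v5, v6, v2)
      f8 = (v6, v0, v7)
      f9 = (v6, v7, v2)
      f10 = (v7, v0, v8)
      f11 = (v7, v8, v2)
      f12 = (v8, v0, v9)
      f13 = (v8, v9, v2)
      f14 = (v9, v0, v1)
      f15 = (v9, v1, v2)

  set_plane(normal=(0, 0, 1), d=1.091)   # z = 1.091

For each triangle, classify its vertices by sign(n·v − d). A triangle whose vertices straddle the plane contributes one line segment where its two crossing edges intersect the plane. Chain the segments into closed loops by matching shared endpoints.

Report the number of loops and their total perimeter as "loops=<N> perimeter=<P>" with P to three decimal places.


Straddling triangles (8 of 16):
  (v1,v3,v2) [--+] → (0.794245, 0.794245, 1.091)–(1.12325, 0, 1.091)  len=0.8597
  (v3,v4,v2) [--+] → (0, 1.12325, 1.091)–(0.794245, 0.794245, 1.091)  len=0.8597
  (v4,v5,v2) [--+] → (-0.794245, 0.794245, 1.091)–(0, 1.12325, 1.091)  len=0.8597
  (v5,v6,v2) [--+] → (-1.12325, 0, 1.091)–(-0.794245, 0.794245, 1.091)  len=0.8597
  (v6,v7,v2) [--+] → (-0.794245, -0.794245, 1.091)–(-1.12325, 0, 1.091)  len=0.8597
  (v7,v8,v2) [--+] → (0, -1.12325, 1.091)–(-0.794245, -0.794245, 1.091)  len=0.8597
  (v8,v9,v2) [--+] → (0.794245, -0.794245, 1.091)–(0, -1.12325, 1.091)  len=0.8597
  (v9,v1,v2) [--+] → (1.12325, 0, 1.091)–(0.794245, -0.794245, 1.091)  len=0.8597

Chained into 1 loop(s):
  loop 1: 8 segments, perimeter = 6.8775
Total perimeter = 6.878

loops=1 perimeter=6.878


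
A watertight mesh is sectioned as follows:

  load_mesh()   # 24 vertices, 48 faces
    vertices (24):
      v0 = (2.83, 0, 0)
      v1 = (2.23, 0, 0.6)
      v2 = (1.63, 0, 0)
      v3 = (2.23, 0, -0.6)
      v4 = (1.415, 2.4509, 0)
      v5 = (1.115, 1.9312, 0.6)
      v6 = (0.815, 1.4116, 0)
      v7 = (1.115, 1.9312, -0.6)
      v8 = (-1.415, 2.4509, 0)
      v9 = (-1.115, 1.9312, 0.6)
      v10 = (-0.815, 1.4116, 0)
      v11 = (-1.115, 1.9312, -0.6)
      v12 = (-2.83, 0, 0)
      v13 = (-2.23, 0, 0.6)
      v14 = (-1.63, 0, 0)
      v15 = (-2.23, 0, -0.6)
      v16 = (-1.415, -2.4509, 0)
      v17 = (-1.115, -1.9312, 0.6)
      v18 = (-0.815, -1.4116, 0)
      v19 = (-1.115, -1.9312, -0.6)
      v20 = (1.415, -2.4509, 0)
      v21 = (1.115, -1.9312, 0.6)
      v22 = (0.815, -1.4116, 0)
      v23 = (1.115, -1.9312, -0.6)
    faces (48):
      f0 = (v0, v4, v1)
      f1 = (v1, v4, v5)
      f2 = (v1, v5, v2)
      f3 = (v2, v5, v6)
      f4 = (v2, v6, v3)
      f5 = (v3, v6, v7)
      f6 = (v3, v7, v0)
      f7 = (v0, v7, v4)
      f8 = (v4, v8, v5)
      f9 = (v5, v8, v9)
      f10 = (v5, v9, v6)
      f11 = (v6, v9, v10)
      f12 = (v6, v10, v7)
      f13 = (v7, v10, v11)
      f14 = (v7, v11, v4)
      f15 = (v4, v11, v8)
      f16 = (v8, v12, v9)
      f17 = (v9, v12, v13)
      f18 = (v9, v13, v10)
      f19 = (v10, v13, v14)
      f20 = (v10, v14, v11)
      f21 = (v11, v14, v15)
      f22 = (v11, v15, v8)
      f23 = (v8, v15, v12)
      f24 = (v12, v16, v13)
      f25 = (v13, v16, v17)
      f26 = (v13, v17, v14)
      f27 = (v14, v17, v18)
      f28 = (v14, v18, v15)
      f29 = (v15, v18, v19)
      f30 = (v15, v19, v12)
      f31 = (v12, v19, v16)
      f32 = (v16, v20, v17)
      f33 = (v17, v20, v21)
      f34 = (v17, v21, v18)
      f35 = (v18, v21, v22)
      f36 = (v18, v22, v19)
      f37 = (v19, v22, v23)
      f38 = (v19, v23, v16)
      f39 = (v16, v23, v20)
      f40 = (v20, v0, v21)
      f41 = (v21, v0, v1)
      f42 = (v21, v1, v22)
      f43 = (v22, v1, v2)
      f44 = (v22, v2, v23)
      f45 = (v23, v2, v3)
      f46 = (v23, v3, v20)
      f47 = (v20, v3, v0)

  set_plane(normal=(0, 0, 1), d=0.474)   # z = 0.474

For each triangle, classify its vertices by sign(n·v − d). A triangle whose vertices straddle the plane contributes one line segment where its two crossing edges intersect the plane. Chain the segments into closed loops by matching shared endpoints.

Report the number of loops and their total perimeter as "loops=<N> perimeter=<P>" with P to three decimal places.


loops=2 perimeter=26.760

Straddling triangles (24 of 48):
  (v0,v4,v1) [--+] → (2.05885, 0.514689, 0.474)–(2.356, 0, 0.474)  len=0.5943
  (v1,v4,v5) [+-+] → (2.05885, 0.514689, 0.474)–(1.178, 2.04034, 0.474)  len=1.7617
  (v1,v5,v2) [++-] → (1.22315, 1.52565, 0.474)–(2.104, 0, 0.474)  len=1.7617
  (v2,v5,v6) [-+-] → (1.22315, 1.52565, 0.474)–(1.052, 1.82208, 0.474)  len=0.3423
  (v4,v8,v5) [--+] → (0.5837, 2.04034, 0.474)–(1.178, 2.04034, 0.474)  len=0.5943
  (v5,v8,v9) [+-+] → (0.5837, 2.04034, 0.474)–(-1.178, 2.04034, 0.474)  len=1.7617
  (v5,v9,v6) [++-] → (-0.7097, 1.82208, 0.474)–(1.052, 1.82208, 0.474)  len=1.7617
  (v6,v9,v10) [-+-] → (-0.7097, 1.82208, 0.474)–(-1.052, 1.82208, 0.474)  len=0.3423
  (v8,v12,v9) [--+] → (-1.47515, 1.52565, 0.474)–(-1.178, 2.04034, 0.474)  len=0.5943
  (v9,v12,v13) [+-+] → (-1.47515, 1.52565, 0.474)–(-2.356, 0, 0.474)  len=1.7617
  (v9,v13,v10) [++-] → (-1.93285, 0.296436, 0.474)–(-1.052, 1.82208, 0.474)  len=1.7617
  (v10,v13,v14) [-+-] → (-1.93285, 0.296436, 0.474)–(-2.104, 0, 0.474)  len=0.3423
  (v12,v16,v13) [--+] → (-2.05885, -0.514689, 0.474)–(-2.356, 0, 0.474)  len=0.5943
  (v13,v16,v17) [+-+] → (-2.05885, -0.514689, 0.474)–(-1.178, -2.04034, 0.474)  len=1.7617
  (v13,v17,v14) [++-] → (-1.22315, -1.52565, 0.474)–(-2.104, 0, 0.474)  len=1.7617
  (v14,v17,v18) [-+-] → (-1.22315, -1.52565, 0.474)–(-1.052, -1.82208, 0.474)  len=0.3423
  (v16,v20,v17) [--+] → (-0.5837, -2.04034, 0.474)–(-1.178, -2.04034, 0.474)  len=0.5943
  (v17,v20,v21) [+-+] → (-0.5837, -2.04034, 0.474)–(1.178, -2.04034, 0.474)  len=1.7617
  (v17,v21,v18) [++-] → (0.7097, -1.82208, 0.474)–(-1.052, -1.82208, 0.474)  len=1.7617
  (v18,v21,v22) [-+-] → (0.7097, -1.82208, 0.474)–(1.052, -1.82208, 0.474)  len=0.3423
  (v20,v0,v21) [--+] → (1.47515, -1.52565, 0.474)–(1.178, -2.04034, 0.474)  len=0.5943
  (v21,v0,v1) [+-+] → (1.47515, -1.52565, 0.474)–(2.356, 0, 0.474)  len=1.7617
  (v21,v1,v22) [++-] → (1.93285, -0.296436, 0.474)–(1.052, -1.82208, 0.474)  len=1.7617
  (v22,v1,v2) [-+-] → (1.93285, -0.296436, 0.474)–(2.104, 0, 0.474)  len=0.3423

Chained into 2 loop(s):
  loop 1: 12 segments, perimeter = 14.1359
  loop 2: 12 segments, perimeter = 12.6239
Total perimeter = 26.760
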